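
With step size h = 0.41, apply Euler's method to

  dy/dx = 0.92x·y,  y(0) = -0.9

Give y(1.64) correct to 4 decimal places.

Euler: y_{n+1} = y_n + h·f(x_n, y_n).
x=0.000000, y=-0.900000: f=0.000000 → y ← -0.900000 + 0.41·0.000000 = -0.900000
x=0.410000, y=-0.900000: f=-0.339480 → y ← -0.900000 + 0.41·(-0.339480) = -1.039187
x=0.820000, y=-1.039187: f=-0.783963 → y ← -1.039187 + 0.41·(-0.783963) = -1.360611
x=1.230000, y=-1.360611: f=-1.539668 → y ← -1.360611 + 0.41·(-1.539668) = -1.991875
y(1.64) ≈ -1.9919

-1.9919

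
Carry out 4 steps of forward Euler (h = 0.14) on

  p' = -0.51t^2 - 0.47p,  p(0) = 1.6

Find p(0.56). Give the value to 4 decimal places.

1.1996

Euler: p_{n+1} = p_n + h·f(t_n, p_n).
t=0.000000, p=1.600000: f=-0.752000 → p ← 1.600000 + 0.14·(-0.752000) = 1.494720
t=0.140000, p=1.494720: f=-0.712514 → p ← 1.494720 + 0.14·(-0.712514) = 1.394968
t=0.280000, p=1.394968: f=-0.695619 → p ← 1.394968 + 0.14·(-0.695619) = 1.297581
t=0.420000, p=1.297581: f=-0.699827 → p ← 1.297581 + 0.14·(-0.699827) = 1.199606
p(0.56) ≈ 1.1996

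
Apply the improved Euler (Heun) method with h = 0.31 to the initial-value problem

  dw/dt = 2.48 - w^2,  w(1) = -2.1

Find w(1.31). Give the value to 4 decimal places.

-3.1433

Heun: k1 = f(t_n, w_n); k2 = f(t_n + h, w_n + h·k1); w_{n+1} = w_n + (h/2)·(k1 + k2).
t=1.000000, w=-2.100000:
  k1 = f(1.000000, -2.100000) = -1.930000
  k2 = f(1.310000, -2.698300) = -4.800823
  w ← -2.100000 + (0.31/2)·(-1.930000 + (-4.800823)) = -3.143278
w(1.31) ≈ -3.1433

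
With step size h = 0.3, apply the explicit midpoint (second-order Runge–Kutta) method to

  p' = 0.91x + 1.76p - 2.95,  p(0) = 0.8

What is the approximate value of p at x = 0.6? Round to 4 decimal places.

Midpoint: k1 = f(x_n, p_n); k2 = f(x_n + h/2, p_n + (h/2)·k1); p_{n+1} = p_n + h·k2.
x=0.000000, p=0.800000:
  k1 = f(0.000000, 0.800000) = -1.542000
  k2 = f(0.150000, 0.568700) = -1.812588
  p ← 0.800000 + 0.3·(-1.812588) = 0.256224
x=0.300000, p=0.256224:
  k1 = f(0.300000, 0.256224) = -2.226046
  k2 = f(0.450000, -0.077683) = -2.677223
  p ← 0.256224 + 0.3·(-2.677223) = -0.546943
p(0.6) ≈ -0.5469

-0.5469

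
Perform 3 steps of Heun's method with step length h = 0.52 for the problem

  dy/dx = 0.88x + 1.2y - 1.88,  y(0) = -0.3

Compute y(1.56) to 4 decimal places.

Heun: k1 = f(x_n, y_n); k2 = f(x_n + h, y_n + h·k1); y_{n+1} = y_n + (h/2)·(k1 + k2).
x=0.000000, y=-0.300000:
  k1 = f(0.000000, -0.300000) = -2.240000
  k2 = f(0.520000, -1.464800) = -3.180160
  y ← -0.300000 + (0.52/2)·(-2.240000 + (-3.180160)) = -1.709242
x=0.520000, y=-1.709242:
  k1 = f(0.520000, -1.709242) = -3.473490
  k2 = f(1.040000, -3.515456) = -5.183348
  y ← -1.709242 + (0.52/2)·(-3.473490 + (-5.183348)) = -3.960019
x=1.040000, y=-3.960019:
  k1 = f(1.040000, -3.960019) = -5.716823
  k2 = f(1.560000, -6.932767) = -8.826521
  y ← -3.960019 + (0.52/2)·(-5.716823 + (-8.826521)) = -7.741289
y(1.56) ≈ -7.7413

-7.7413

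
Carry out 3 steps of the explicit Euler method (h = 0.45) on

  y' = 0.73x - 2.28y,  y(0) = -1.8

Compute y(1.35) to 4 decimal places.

0.2918

Euler: y_{n+1} = y_n + h·f(x_n, y_n).
x=0.000000, y=-1.800000: f=4.104000 → y ← -1.800000 + 0.45·4.104000 = 0.046800
x=0.450000, y=0.046800: f=0.221796 → y ← 0.046800 + 0.45·0.221796 = 0.146608
x=0.900000, y=0.146608: f=0.322733 → y ← 0.146608 + 0.45·0.322733 = 0.291838
y(1.35) ≈ 0.2918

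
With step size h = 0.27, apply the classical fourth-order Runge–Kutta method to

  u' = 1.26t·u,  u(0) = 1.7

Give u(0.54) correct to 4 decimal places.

RK4: k1 = f(t_n, u_n); k2 = f(t_n + h/2, u_n + (h/2)·k1); k3 = f(t_n + h/2, u_n + (h/2)·k2); k4 = f(t_n + h, u_n + h·k3); u_{n+1} = u_n + (h/6)·(k1 + 2k2 + 2k3 + k4).
t=0.000000, u=1.700000:
  k1 = f(0.000000, 1.700000) = 0.000000
  k2 = f(0.135000, 1.700000) = 0.289170
  k3 = f(0.135000, 1.739038) = 0.295810
  k4 = f(0.270000, 1.779869) = 0.605511
  u ← 1.700000 + (0.27/6)·(k1 + 2k2 + 2k3 + k4) = 1.779896
t=0.270000, u=1.779896:
  k1 = f(0.270000, 1.779896) = 0.605521
  k2 = f(0.405000, 1.861642) = 0.949996
  k3 = f(0.405000, 1.908146) = 0.973727
  k4 = f(0.540000, 2.042802) = 1.389923
  u ← 1.779896 + (0.27/6)·(k1 + 2k2 + 2k3 + k4) = 2.042826
u(0.54) ≈ 2.0428

2.0428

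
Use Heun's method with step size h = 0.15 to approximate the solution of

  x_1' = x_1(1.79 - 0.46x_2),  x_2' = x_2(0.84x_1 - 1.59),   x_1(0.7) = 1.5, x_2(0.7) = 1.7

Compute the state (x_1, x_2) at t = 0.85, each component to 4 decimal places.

Heun on (x_1,x_2): k1 = f(t_n, state_n); k2 = f(t_n + h, state_n + h·k1); state_{n+1} = state_n + (h/2)·(k1 + k2).
0.700000: (1.500000, 1.700000)
  k1 = (1.512000, -0.561000)
  predictor → (1.726800, 1.615850)
  k2 = (1.807457, -0.225392)
  → (1.748959, 1.641021)
(x_1(0.85), x_2(0.85)) ≈ (1.7490, 1.6410)

1.7490, 1.6410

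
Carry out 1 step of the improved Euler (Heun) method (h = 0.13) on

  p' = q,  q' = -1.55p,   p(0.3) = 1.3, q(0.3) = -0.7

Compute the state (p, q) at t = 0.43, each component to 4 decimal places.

1.1920, -0.9528

Heun on (p,q): k1 = f(t_n, state_n); k2 = f(t_n + h, state_n + h·k1); state_{n+1} = state_n + (h/2)·(k1 + k2).
0.300000: (1.300000, -0.700000)
  k1 = (-0.700000, -2.015000)
  predictor → (1.209000, -0.961950)
  k2 = (-0.961950, -1.873950)
  → (1.191973, -0.952782)
(p(0.43), q(0.43)) ≈ (1.1920, -0.9528)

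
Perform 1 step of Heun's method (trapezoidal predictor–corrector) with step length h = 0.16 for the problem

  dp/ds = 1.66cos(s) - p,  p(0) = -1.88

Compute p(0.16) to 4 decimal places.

-1.3606

Heun: k1 = f(s_n, p_n); k2 = f(s_n + h, p_n + h·k1); p_{n+1} = p_n + (h/2)·(k1 + k2).
s=0.000000, p=-1.880000:
  k1 = f(0.000000, -1.880000) = 3.540000
  k2 = f(0.160000, -1.313600) = 2.952397
  p ← -1.880000 + (0.16/2)·(3.540000 + 2.952397) = -1.360608
p(0.16) ≈ -1.3606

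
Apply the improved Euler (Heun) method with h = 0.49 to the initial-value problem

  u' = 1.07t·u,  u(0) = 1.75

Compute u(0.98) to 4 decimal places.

2.8661

Heun: k1 = f(t_n, u_n); k2 = f(t_n + h, u_n + h·k1); u_{n+1} = u_n + (h/2)·(k1 + k2).
t=0.000000, u=1.750000:
  k1 = f(0.000000, 1.750000) = 0.000000
  k2 = f(0.490000, 1.750000) = 0.917525
  u ← 1.750000 + (0.49/2)·(0.000000 + 0.917525) = 1.974794
t=0.490000, u=1.974794:
  k1 = f(0.490000, 1.974794) = 1.035384
  k2 = f(0.980000, 2.482132) = 2.602764
  u ← 1.974794 + (0.49/2)·(1.035384 + 2.602764) = 2.866140
u(0.98) ≈ 2.8661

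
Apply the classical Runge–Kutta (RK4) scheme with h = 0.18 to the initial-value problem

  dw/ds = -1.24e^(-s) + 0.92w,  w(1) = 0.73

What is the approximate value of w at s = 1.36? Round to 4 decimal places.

RK4: k1 = f(s_n, w_n); k2 = f(s_n + h/2, w_n + (h/2)·k1); k3 = f(s_n + h/2, w_n + (h/2)·k2); k4 = f(s_n + h, w_n + h·k3); w_{n+1} = w_n + (h/6)·(k1 + 2k2 + 2k3 + k4).
s=1.000000, w=0.730000:
  k1 = f(1.000000, 0.730000) = 0.215429
  k2 = f(1.090000, 0.749389) = 0.272529
  k3 = f(1.090000, 0.754528) = 0.277257
  k4 = f(1.180000, 0.779906) = 0.336488
  w ← 0.730000 + (0.18/6)·(k1 + 2k2 + 2k3 + k4) = 0.779545
s=1.180000, w=0.779545:
  k1 = f(1.180000, 0.779545) = 0.336155
  k2 = f(1.270000, 0.809799) = 0.396784
  k3 = f(1.270000, 0.815255) = 0.401804
  k4 = f(1.360000, 0.851869) = 0.465460
  w ← 0.779545 + (0.18/6)·(k1 + 2k2 + 2k3 + k4) = 0.851508
w(1.36) ≈ 0.8515

0.8515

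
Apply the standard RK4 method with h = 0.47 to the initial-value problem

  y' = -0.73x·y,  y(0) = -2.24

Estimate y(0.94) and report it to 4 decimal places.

-1.6225

RK4: k1 = f(x_n, y_n); k2 = f(x_n + h/2, y_n + (h/2)·k1); k3 = f(x_n + h/2, y_n + (h/2)·k2); k4 = f(x_n + h, y_n + h·k3); y_{n+1} = y_n + (h/6)·(k1 + 2k2 + 2k3 + k4).
x=0.000000, y=-2.240000:
  k1 = f(0.000000, -2.240000) = 0.000000
  k2 = f(0.235000, -2.240000) = 0.384272
  k3 = f(0.235000, -2.149696) = 0.368780
  k4 = f(0.470000, -2.066673) = 0.709076
  y ← -2.240000 + (0.47/6)·(k1 + 2k2 + 2k3 + k4) = -2.066478
x=0.470000, y=-2.066478:
  k1 = f(0.470000, -2.066478) = 0.709008
  k2 = f(0.705000, -1.899861) = 0.977763
  k3 = f(0.705000, -1.836703) = 0.945259
  k4 = f(0.940000, -1.622206) = 1.113158
  y ← -2.066478 + (0.47/6)·(k1 + 2k2 + 2k3 + k4) = -1.622468
y(0.94) ≈ -1.6225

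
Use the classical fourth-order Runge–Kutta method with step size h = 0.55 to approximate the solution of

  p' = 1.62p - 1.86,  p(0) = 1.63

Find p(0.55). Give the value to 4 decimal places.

2.3201

RK4: k1 = f(t_n, p_n); k2 = f(t_n + h/2, p_n + (h/2)·k1); k3 = f(t_n + h/2, p_n + (h/2)·k2); k4 = f(t_n + h, p_n + h·k3); p_{n+1} = p_n + (h/6)·(k1 + 2k2 + 2k3 + k4).
t=0.000000, p=1.630000:
  k1 = f(0.000000, 1.630000) = 0.780600
  k2 = f(0.275000, 1.844665) = 1.128357
  k3 = f(0.275000, 1.940298) = 1.283283
  k4 = f(0.550000, 2.335806) = 1.924005
  p ← 1.630000 + (0.55/6)·(k1 + 2k2 + 2k3 + k4) = 2.320056
p(0.55) ≈ 2.3201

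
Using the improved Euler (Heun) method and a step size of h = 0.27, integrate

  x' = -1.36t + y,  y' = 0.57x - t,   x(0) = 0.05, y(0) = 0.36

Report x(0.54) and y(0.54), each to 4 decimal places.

0.0336, 0.2440

Heun on (x,y): k1 = f(t_n, state_n); k2 = f(t_n + h, state_n + h·k1); state_{n+1} = state_n + (h/2)·(k1 + k2).
0.000000: (0.050000, 0.360000)
  k1 = (0.360000, 0.028500)
  predictor → (0.147200, 0.367695)
  k2 = (0.000495, -0.186096)
  → (0.098667, 0.338725)
0.270000: (0.098667, 0.338725)
  k1 = (-0.028475, -0.213760)
  predictor → (0.090978, 0.281009)
  k2 = (-0.453391, -0.488142)
  → (0.033615, 0.243968)
(x(0.54), y(0.54)) ≈ (0.0336, 0.2440)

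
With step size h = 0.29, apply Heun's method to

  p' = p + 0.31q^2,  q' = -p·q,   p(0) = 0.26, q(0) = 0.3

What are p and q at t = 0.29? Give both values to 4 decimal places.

Heun on (p,q): k1 = f(t_n, state_n); k2 = f(t_n + h, state_n + h·k1); state_{n+1} = state_n + (h/2)·(k1 + k2).
0.000000: (0.260000, 0.300000)
  k1 = (0.287900, -0.078000)
  predictor → (0.343491, 0.277380)
  k2 = (0.367342, -0.095278)
  → (0.355010, 0.274875)
(p(0.29), q(0.29)) ≈ (0.3550, 0.2749)

0.3550, 0.2749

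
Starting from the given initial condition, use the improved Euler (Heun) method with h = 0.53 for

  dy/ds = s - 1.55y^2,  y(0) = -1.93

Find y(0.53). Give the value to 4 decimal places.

-13.5473

Heun: k1 = f(s_n, y_n); k2 = f(s_n + h, y_n + h·k1); y_{n+1} = y_n + (h/2)·(k1 + k2).
s=0.000000, y=-1.930000:
  k1 = f(0.000000, -1.930000) = -5.773595
  k2 = f(0.530000, -4.990005) = -38.065238
  y ← -1.930000 + (0.53/2)·(-5.773595 + (-38.065238)) = -13.547291
y(0.53) ≈ -13.5473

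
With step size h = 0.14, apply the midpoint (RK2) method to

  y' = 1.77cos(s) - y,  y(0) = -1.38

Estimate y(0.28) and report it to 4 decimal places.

Midpoint: k1 = f(s_n, y_n); k2 = f(s_n + h/2, y_n + (h/2)·k1); y_{n+1} = y_n + h·k2.
s=0.000000, y=-1.380000:
  k1 = f(0.000000, -1.380000) = 3.150000
  k2 = f(0.070000, -1.159500) = 2.925165
  y ← -1.380000 + 0.14·2.925165 = -0.970477
s=0.140000, y=-0.970477:
  k1 = f(0.140000, -0.970477) = 2.723159
  k2 = f(0.210000, -0.779856) = 2.510970
  y ← -0.970477 + 0.14·2.510970 = -0.618941
y(0.28) ≈ -0.6189

-0.6189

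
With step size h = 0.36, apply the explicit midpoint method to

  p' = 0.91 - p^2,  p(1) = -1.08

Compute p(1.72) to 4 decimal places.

-1.4975

Midpoint: k1 = f(s_n, p_n); k2 = f(s_n + h/2, p_n + (h/2)·k1); p_{n+1} = p_n + h·k2.
s=1.000000, p=-1.080000:
  k1 = f(1.000000, -1.080000) = -0.256400
  k2 = f(1.180000, -1.126152) = -0.358218
  p ← -1.080000 + 0.36·(-0.358218) = -1.208959
s=1.360000, p=-1.208959:
  k1 = f(1.360000, -1.208959) = -0.551581
  k2 = f(1.540000, -1.308243) = -0.801500
  p ← -1.208959 + 0.36·(-0.801500) = -1.497499
p(1.72) ≈ -1.4975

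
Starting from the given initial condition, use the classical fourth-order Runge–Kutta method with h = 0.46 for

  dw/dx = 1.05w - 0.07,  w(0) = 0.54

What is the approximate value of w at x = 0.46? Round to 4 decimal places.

0.8338

RK4: k1 = f(x_n, w_n); k2 = f(x_n + h/2, w_n + (h/2)·k1); k3 = f(x_n + h/2, w_n + (h/2)·k2); k4 = f(x_n + h, w_n + h·k3); w_{n+1} = w_n + (h/6)·(k1 + 2k2 + 2k3 + k4).
x=0.000000, w=0.540000:
  k1 = f(0.000000, 0.540000) = 0.497000
  k2 = f(0.230000, 0.654310) = 0.617026
  k3 = f(0.230000, 0.681916) = 0.646012
  k4 = f(0.460000, 0.837165) = 0.809024
  w ← 0.540000 + (0.46/6)·(k1 + 2k2 + 2k3 + k4) = 0.833794
w(0.46) ≈ 0.8338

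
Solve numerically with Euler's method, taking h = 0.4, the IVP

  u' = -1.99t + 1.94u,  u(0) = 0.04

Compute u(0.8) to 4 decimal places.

-0.1922

Euler: u_{n+1} = u_n + h·f(t_n, u_n).
t=0.000000, u=0.040000: f=0.077600 → u ← 0.040000 + 0.4·0.077600 = 0.071040
t=0.400000, u=0.071040: f=-0.658182 → u ← 0.071040 + 0.4·(-0.658182) = -0.192233
u(0.8) ≈ -0.1922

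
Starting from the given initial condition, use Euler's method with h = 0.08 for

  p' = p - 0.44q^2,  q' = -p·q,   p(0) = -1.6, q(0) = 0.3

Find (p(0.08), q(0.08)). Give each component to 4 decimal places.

-1.7312, 0.3384

Euler on (p,q): p_{n+1} = p_n + h·p', q_{n+1} = q_n + h·q'.
0.000000: (-1.600000, 0.300000); f=(-1.639600, 0.480000) → (-1.731168, 0.338400)
(p(0.08), q(0.08)) ≈ (-1.7312, 0.3384)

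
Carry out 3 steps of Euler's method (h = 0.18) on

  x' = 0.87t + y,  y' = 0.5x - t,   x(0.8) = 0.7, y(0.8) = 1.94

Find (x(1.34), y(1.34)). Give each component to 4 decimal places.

2.1661, 1.7291

Euler on (x,y): x_{n+1} = x_n + h·x', y_{n+1} = y_n + h·y'.
0.800000: (0.700000, 1.940000); f=(2.636000, -0.450000) → (1.174480, 1.859000)
0.980000: (1.174480, 1.859000); f=(2.711600, -0.392760) → (1.662568, 1.788303)
1.160000: (1.662568, 1.788303); f=(2.797503, -0.328716) → (2.166119, 1.729134)
(x(1.34), y(1.34)) ≈ (2.1661, 1.7291)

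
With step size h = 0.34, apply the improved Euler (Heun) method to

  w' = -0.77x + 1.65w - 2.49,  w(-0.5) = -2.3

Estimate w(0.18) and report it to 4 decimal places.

-9.5176

Heun: k1 = f(x_n, w_n); k2 = f(x_n + h, w_n + h·k1); w_{n+1} = w_n + (h/2)·(k1 + k2).
x=-0.500000, w=-2.300000:
  k1 = f(-0.500000, -2.300000) = -5.900000
  k2 = f(-0.160000, -4.306000) = -9.471700
  w ← -2.300000 + (0.34/2)·(-5.900000 + (-9.471700)) = -4.913189
x=-0.160000, w=-4.913189:
  k1 = f(-0.160000, -4.913189) = -10.473562
  k2 = f(0.180000, -8.474200) = -16.611030
  w ← -4.913189 + (0.34/2)·(-10.473562 + (-16.611030)) = -9.517570
w(0.18) ≈ -9.5176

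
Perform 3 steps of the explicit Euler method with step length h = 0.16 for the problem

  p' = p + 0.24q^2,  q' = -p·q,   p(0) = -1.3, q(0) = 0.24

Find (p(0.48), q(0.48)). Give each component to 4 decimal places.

Euler on (p,q): p_{n+1} = p_n + h·p', q_{n+1} = q_n + h·q'.
0.000000: (-1.300000, 0.240000); f=(-1.286176, 0.312000) → (-1.505788, 0.289920)
0.160000: (-1.505788, 0.289920); f=(-1.485615, 0.436558) → (-1.743487, 0.359769)
0.320000: (-1.743487, 0.359769); f=(-1.712422, 0.627253) → (-2.017474, 0.460130)
(p(0.48), q(0.48)) ≈ (-2.0175, 0.4601)

-2.0175, 0.4601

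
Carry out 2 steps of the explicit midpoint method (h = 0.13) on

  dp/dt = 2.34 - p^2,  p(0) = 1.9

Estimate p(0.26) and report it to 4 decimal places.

Midpoint: k1 = f(t_n, p_n); k2 = f(t_n + h/2, p_n + (h/2)·k1); p_{n+1} = p_n + h·k2.
t=0.000000, p=1.900000:
  k1 = f(0.000000, 1.900000) = -1.270000
  k2 = f(0.065000, 1.817450) = -0.963125
  p ← 1.900000 + 0.13·(-0.963125) = 1.774794
t=0.130000, p=1.774794:
  k1 = f(0.130000, 1.774794) = -0.809893
  k2 = f(0.195000, 1.722151) = -0.625803
  p ← 1.774794 + 0.13·(-0.625803) = 1.693439
p(0.26) ≈ 1.6934

1.6934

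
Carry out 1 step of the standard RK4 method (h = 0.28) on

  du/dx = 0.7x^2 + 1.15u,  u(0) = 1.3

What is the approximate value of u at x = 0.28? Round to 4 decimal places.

RK4: k1 = f(x_n, u_n); k2 = f(x_n + h/2, u_n + (h/2)·k1); k3 = f(x_n + h/2, u_n + (h/2)·k2); k4 = f(x_n + h, u_n + h·k3); u_{n+1} = u_n + (h/6)·(k1 + 2k2 + 2k3 + k4).
x=0.000000, u=1.300000:
  k1 = f(0.000000, 1.300000) = 1.495000
  k2 = f(0.140000, 1.509300) = 1.749415
  k3 = f(0.140000, 1.544918) = 1.790376
  k4 = f(0.280000, 1.801305) = 2.126381
  u ← 1.300000 + (0.28/6)·(k1 + 2k2 + 2k3 + k4) = 1.799378
u(0.28) ≈ 1.7994

1.7994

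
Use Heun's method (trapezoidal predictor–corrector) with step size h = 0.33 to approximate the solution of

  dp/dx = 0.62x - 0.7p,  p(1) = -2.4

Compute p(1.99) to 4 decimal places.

-0.5205

Heun: k1 = f(x_n, p_n); k2 = f(x_n + h, p_n + h·k1); p_{n+1} = p_n + (h/2)·(k1 + k2).
x=1.000000, p=-2.400000:
  k1 = f(1.000000, -2.400000) = 2.300000
  k2 = f(1.330000, -1.641000) = 1.973300
  p ← -2.400000 + (0.33/2)·(2.300000 + 1.973300) = -1.694905
x=1.330000, p=-1.694905:
  k1 = f(1.330000, -1.694905) = 2.011034
  k2 = f(1.660000, -1.031264) = 1.751085
  p ← -1.694905 + (0.33/2)·(2.011034 + 1.751085) = -1.074156
x=1.660000, p=-1.074156:
  k1 = f(1.660000, -1.074156) = 1.781109
  k2 = f(1.990000, -0.486390) = 1.574273
  p ← -1.074156 + (0.33/2)·(1.781109 + 1.574273) = -0.520518
p(1.99) ≈ -0.5205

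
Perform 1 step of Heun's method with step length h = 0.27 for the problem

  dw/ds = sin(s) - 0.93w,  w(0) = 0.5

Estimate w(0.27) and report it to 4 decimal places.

Heun: k1 = f(s_n, w_n); k2 = f(s_n + h, w_n + h·k1); w_{n+1} = w_n + (h/2)·(k1 + k2).
s=0.000000, w=0.500000:
  k1 = f(0.000000, 0.500000) = -0.465000
  k2 = f(0.270000, 0.374450) = -0.081507
  w ← 0.500000 + (0.27/2)·(-0.465000 + (-0.081507)) = 0.426222
w(0.27) ≈ 0.4262

0.4262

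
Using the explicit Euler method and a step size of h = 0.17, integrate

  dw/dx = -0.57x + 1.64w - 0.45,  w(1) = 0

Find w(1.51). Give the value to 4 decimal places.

Euler: w_{n+1} = w_n + h·f(x_n, w_n).
x=1.000000, w=0.000000: f=-1.020000 → w ← 0.000000 + 0.17·(-1.020000) = -0.173400
x=1.170000, w=-0.173400: f=-1.401276 → w ← -0.173400 + 0.17·(-1.401276) = -0.411617
x=1.340000, w=-0.411617: f=-1.888852 → w ← -0.411617 + 0.17·(-1.888852) = -0.732722
w(1.51) ≈ -0.7327

-0.7327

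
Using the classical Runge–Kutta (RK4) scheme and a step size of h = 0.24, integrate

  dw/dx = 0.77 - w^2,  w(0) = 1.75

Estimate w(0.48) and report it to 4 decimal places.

RK4: k1 = f(x_n, w_n); k2 = f(x_n + h/2, w_n + (h/2)·k1); k3 = f(x_n + h/2, w_n + (h/2)·k2); k4 = f(x_n + h, w_n + h·k3); w_{n+1} = w_n + (h/6)·(k1 + 2k2 + 2k3 + k4).
x=0.000000, w=1.750000:
  k1 = f(0.000000, 1.750000) = -2.292500
  k2 = f(0.120000, 1.474900) = -1.405330
  k3 = f(0.120000, 1.581360) = -1.730701
  k4 = f(0.240000, 1.334632) = -1.011242
  w ← 1.750000 + (0.24/6)·(k1 + 2k2 + 2k3 + k4) = 1.366968
x=0.240000, w=1.366968:
  k1 = f(0.240000, 1.366968) = -1.098601
  k2 = f(0.360000, 1.235136) = -0.755560
  k3 = f(0.360000, 1.276301) = -0.858943
  k4 = f(0.480000, 1.160821) = -0.577506
  w ← 1.366968 + (0.24/6)·(k1 + 2k2 + 2k3 + k4) = 1.170763
w(0.48) ≈ 1.1708

1.1708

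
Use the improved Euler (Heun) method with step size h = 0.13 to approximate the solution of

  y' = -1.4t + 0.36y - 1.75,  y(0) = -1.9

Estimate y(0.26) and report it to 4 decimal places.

-2.6116

Heun: k1 = f(t_n, y_n); k2 = f(t_n + h, y_n + h·k1); y_{n+1} = y_n + (h/2)·(k1 + k2).
t=0.000000, y=-1.900000:
  k1 = f(0.000000, -1.900000) = -2.434000
  k2 = f(0.130000, -2.216420) = -2.729911
  y ← -1.900000 + (0.13/2)·(-2.434000 + (-2.729911)) = -2.235654
t=0.130000, y=-2.235654:
  k1 = f(0.130000, -2.235654) = -2.736836
  k2 = f(0.260000, -2.591443) = -3.046919
  y ← -2.235654 + (0.13/2)·(-2.736836 + (-3.046919)) = -2.611598
y(0.26) ≈ -2.6116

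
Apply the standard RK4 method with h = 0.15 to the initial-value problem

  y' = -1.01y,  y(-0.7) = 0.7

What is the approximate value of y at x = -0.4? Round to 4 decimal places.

RK4: k1 = f(x_n, y_n); k2 = f(x_n + h/2, y_n + (h/2)·k1); k3 = f(x_n + h/2, y_n + (h/2)·k2); k4 = f(x_n + h, y_n + h·k3); y_{n+1} = y_n + (h/6)·(k1 + 2k2 + 2k3 + k4).
x=-0.700000, y=0.700000:
  k1 = f(-0.700000, 0.700000) = -0.707000
  k2 = f(-0.625000, 0.646975) = -0.653445
  k3 = f(-0.625000, 0.650992) = -0.657502
  k4 = f(-0.550000, 0.601375) = -0.607389
  y ← 0.700000 + (0.15/6)·(k1 + 2k2 + 2k3 + k4) = 0.601593
x=-0.550000, y=0.601593:
  k1 = f(-0.550000, 0.601593) = -0.607609
  k2 = f(-0.475000, 0.556022) = -0.561583
  k3 = f(-0.475000, 0.559474) = -0.565069
  k4 = f(-0.400000, 0.516833) = -0.522001
  y ← 0.601593 + (0.15/6)·(k1 + 2k2 + 2k3 + k4) = 0.517020
y(-0.4) ≈ 0.5170

0.5170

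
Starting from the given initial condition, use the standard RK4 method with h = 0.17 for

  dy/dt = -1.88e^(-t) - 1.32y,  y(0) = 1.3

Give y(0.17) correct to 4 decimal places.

0.7763

RK4: k1 = f(t_n, y_n); k2 = f(t_n + h/2, y_n + (h/2)·k1); k3 = f(t_n + h/2, y_n + (h/2)·k2); k4 = f(t_n + h, y_n + h·k3); y_{n+1} = y_n + (h/6)·(k1 + 2k2 + 2k3 + k4).
t=0.000000, y=1.300000:
  k1 = f(0.000000, 1.300000) = -3.596000
  k2 = f(0.085000, 0.994340) = -3.039332
  k3 = f(0.085000, 1.041657) = -3.101790
  k4 = f(0.170000, 0.772696) = -2.606048
  y ← 1.300000 + (0.17/6)·(k1 + 2k2 + 2k3 + k4) = 0.776278
y(0.17) ≈ 0.7763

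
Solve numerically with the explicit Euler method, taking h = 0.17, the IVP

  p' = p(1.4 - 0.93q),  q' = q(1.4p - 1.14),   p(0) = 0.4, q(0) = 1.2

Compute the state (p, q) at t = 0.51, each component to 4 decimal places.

0.4846, 0.8944

Euler on (p,q): p_{n+1} = p_n + h·p', q_{n+1} = q_n + h·q'.
0.000000: (0.400000, 1.200000); f=(0.113600, -0.696000) → (0.419312, 1.081680)
0.170000: (0.419312, 1.081680); f=(0.165225, -0.598129) → (0.447400, 0.979998)
0.340000: (0.447400, 0.979998); f=(0.218601, -0.503366) → (0.484562, 0.894426)
(p(0.51), q(0.51)) ≈ (0.4846, 0.8944)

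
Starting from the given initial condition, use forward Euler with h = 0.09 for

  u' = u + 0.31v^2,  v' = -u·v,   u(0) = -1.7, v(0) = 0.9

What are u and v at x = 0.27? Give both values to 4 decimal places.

-2.1012, 1.4224

Euler on (u,v): u_{n+1} = u_n + h·u', v_{n+1} = v_n + h·v'.
0.000000: (-1.700000, 0.900000); f=(-1.448900, 1.530000) → (-1.830401, 1.037700)
0.090000: (-1.830401, 1.037700); f=(-1.496586, 1.899407) → (-1.965094, 1.208647)
0.180000: (-1.965094, 1.208647); f=(-1.512237, 2.375104) → (-2.101195, 1.422406)
(u(0.27), v(0.27)) ≈ (-2.1012, 1.4224)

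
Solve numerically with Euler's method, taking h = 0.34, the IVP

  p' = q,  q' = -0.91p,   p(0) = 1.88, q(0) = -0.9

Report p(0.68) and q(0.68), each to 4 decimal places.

Euler on (p,q): p_{n+1} = p_n + h·p', q_{n+1} = q_n + h·q'.
0.000000: (1.880000, -0.900000); f=(-0.900000, -1.710800) → (1.574000, -1.481672)
0.340000: (1.574000, -1.481672); f=(-1.481672, -1.432340) → (1.070232, -1.968668)
(p(0.68), q(0.68)) ≈ (1.0702, -1.9687)

1.0702, -1.9687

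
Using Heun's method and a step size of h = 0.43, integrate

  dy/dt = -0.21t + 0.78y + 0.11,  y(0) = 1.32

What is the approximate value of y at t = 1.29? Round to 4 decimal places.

3.5589

Heun: k1 = f(t_n, y_n); k2 = f(t_n + h, y_n + h·k1); y_{n+1} = y_n + (h/2)·(k1 + k2).
t=0.000000, y=1.320000:
  k1 = f(0.000000, 1.320000) = 1.139600
  k2 = f(0.430000, 1.810028) = 1.431522
  y ← 1.320000 + (0.43/2)·(1.139600 + 1.431522) = 1.872791
t=0.430000, y=1.872791:
  k1 = f(0.430000, 1.872791) = 1.480477
  k2 = f(0.860000, 2.509396) = 1.886729
  y ← 1.872791 + (0.43/2)·(1.480477 + 1.886729) = 2.596741
t=0.860000, y=2.596741:
  k1 = f(0.860000, 2.596741) = 1.954858
  k2 = f(1.290000, 3.437329) = 2.520217
  y ← 2.596741 + (0.43/2)·(1.954858 + 2.520217) = 3.558882
y(1.29) ≈ 3.5589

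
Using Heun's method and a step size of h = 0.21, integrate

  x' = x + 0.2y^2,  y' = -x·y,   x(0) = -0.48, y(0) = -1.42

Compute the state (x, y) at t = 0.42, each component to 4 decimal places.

-0.4762, -1.7425

Heun on (x,y): k1 = f(t_n, state_n); k2 = f(t_n + h, state_n + h·k1); state_{n+1} = state_n + (h/2)·(k1 + k2).
0.000000: (-0.480000, -1.420000)
  k1 = (-0.076720, -0.681600)
  predictor → (-0.496111, -1.563136)
  k2 = (-0.007432, -0.775489)
  → (-0.488836, -1.572994)
0.210000: (-0.488836, -1.572994)
  k1 = (0.006026, -0.768936)
  predictor → (-0.487570, -1.734471)
  k2 = (0.114107, -0.845677)
  → (-0.476222, -1.742529)
(x(0.42), y(0.42)) ≈ (-0.4762, -1.7425)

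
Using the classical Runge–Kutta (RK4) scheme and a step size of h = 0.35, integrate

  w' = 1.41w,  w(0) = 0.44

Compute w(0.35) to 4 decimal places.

RK4: k1 = f(s_n, w_n); k2 = f(s_n + h/2, w_n + (h/2)·k1); k3 = f(s_n + h/2, w_n + (h/2)·k2); k4 = f(s_n + h, w_n + h·k3); w_{n+1} = w_n + (h/6)·(k1 + 2k2 + 2k3 + k4).
s=0.000000, w=0.440000:
  k1 = f(0.000000, 0.440000) = 0.620400
  k2 = f(0.175000, 0.548570) = 0.773484
  k3 = f(0.175000, 0.575360) = 0.811257
  k4 = f(0.350000, 0.723940) = 1.020755
  w ← 0.440000 + (0.35/6)·(k1 + 2k2 + 2k3 + k4) = 0.720620
w(0.35) ≈ 0.7206

0.7206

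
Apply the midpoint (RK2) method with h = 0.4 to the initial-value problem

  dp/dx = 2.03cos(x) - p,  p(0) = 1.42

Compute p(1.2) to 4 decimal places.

1.4190

Midpoint: k1 = f(x_n, p_n); k2 = f(x_n + h/2, p_n + (h/2)·k1); p_{n+1} = p_n + h·k2.
x=0.000000, p=1.420000:
  k1 = f(0.000000, 1.420000) = 0.610000
  k2 = f(0.200000, 1.542000) = 0.447535
  p ← 1.420000 + 0.4·0.447535 = 1.599014
x=0.400000, p=1.599014:
  k1 = f(0.400000, 1.599014) = 0.270740
  k2 = f(0.600000, 1.653162) = 0.022269
  p ← 1.599014 + 0.4·0.022269 = 1.607922
x=0.800000, p=1.607922:
  k1 = f(0.800000, 1.607922) = -0.193607
  k2 = f(1.000000, 1.569200) = -0.472387
  p ← 1.607922 + 0.4·(-0.472387) = 1.418967
p(1.2) ≈ 1.4190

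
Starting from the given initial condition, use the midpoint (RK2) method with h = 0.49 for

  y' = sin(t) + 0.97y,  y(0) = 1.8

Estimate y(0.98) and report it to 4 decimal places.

Midpoint: k1 = f(t_n, y_n); k2 = f(t_n + h/2, y_n + (h/2)·k1); y_{n+1} = y_n + h·k2.
t=0.000000, y=1.800000:
  k1 = f(0.000000, 1.800000) = 1.746000
  k2 = f(0.245000, 2.227770) = 2.403493
  y ← 1.800000 + 0.49·2.403493 = 2.977712
t=0.490000, y=2.977712:
  k1 = f(0.490000, 2.977712) = 3.359006
  k2 = f(0.735000, 3.800668) = 4.357235
  y ← 2.977712 + 0.49·4.357235 = 5.112757
y(0.98) ≈ 5.1128

5.1128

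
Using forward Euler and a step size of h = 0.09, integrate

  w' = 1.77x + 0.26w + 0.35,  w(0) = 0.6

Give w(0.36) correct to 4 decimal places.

Euler: w_{n+1} = w_n + h·f(x_n, w_n).
x=0.000000, w=0.600000: f=0.506000 → w ← 0.600000 + 0.09·0.506000 = 0.645540
x=0.090000, w=0.645540: f=0.677140 → w ← 0.645540 + 0.09·0.677140 = 0.706483
x=0.180000, w=0.706483: f=0.852285 → w ← 0.706483 + 0.09·0.852285 = 0.783188
x=0.270000, w=0.783188: f=1.031529 → w ← 0.783188 + 0.09·1.031529 = 0.876026
w(0.36) ≈ 0.8760

0.8760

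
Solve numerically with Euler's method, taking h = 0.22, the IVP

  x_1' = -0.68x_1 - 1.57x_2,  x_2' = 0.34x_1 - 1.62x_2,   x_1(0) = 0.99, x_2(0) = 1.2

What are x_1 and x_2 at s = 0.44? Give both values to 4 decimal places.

0.0711, 0.5767

Euler on (x_1,x_2): x_1_{n+1} = x_1_n + h·x_1', x_2_{n+1} = x_2_n + h·x_2'.
0.000000: (0.990000, 1.200000); f=(-2.557200, -1.607400) → (0.427416, 0.846372)
0.220000: (0.427416, 0.846372); f=(-1.619447, -1.225801) → (0.071138, 0.576696)
(x_1(0.44), x_2(0.44)) ≈ (0.0711, 0.5767)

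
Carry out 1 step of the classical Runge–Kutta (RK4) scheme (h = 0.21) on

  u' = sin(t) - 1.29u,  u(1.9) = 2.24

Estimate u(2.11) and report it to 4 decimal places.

1.8747

RK4: k1 = f(t_n, u_n); k2 = f(t_n + h/2, u_n + (h/2)·k1); k3 = f(t_n + h/2, u_n + (h/2)·k2); k4 = f(t_n + h, u_n + h·k3); u_{n+1} = u_n + (h/6)·(k1 + 2k2 + 2k3 + k4).
t=1.900000, u=2.240000:
  k1 = f(1.900000, 2.240000) = -1.943300
  k2 = f(2.005000, 2.035954) = -1.719175
  k3 = f(2.005000, 2.059487) = -1.749532
  k4 = f(2.110000, 1.872598) = -1.557534
  u ← 2.240000 + (0.21/6)·(k1 + 2k2 + 2k3 + k4) = 1.874661
u(2.11) ≈ 1.8747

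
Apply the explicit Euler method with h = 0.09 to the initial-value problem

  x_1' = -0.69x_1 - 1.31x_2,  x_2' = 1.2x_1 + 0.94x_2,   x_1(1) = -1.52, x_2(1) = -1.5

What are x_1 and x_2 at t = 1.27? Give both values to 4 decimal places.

-0.6555, -2.3569

Euler on (x_1,x_2): x_1_{n+1} = x_1_n + h·x_1', x_2_{n+1} = x_2_n + h·x_2'.
1.000000: (-1.520000, -1.500000); f=(3.013800, -3.234000) → (-1.248758, -1.791060)
1.090000: (-1.248758, -1.791060); f=(3.207932, -3.182106) → (-0.960044, -2.077450)
1.180000: (-0.960044, -2.077450); f=(3.383889, -3.104856) → (-0.655494, -2.356887)
(x_1(1.27), x_2(1.27)) ≈ (-0.6555, -2.3569)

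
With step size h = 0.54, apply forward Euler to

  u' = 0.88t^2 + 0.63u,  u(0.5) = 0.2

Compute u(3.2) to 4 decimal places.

Euler: u_{n+1} = u_n + h·f(t_n, u_n).
t=0.500000, u=0.200000: f=0.346000 → u ← 0.200000 + 0.54·0.346000 = 0.386840
t=1.040000, u=0.386840: f=1.195517 → u ← 0.386840 + 0.54·1.195517 = 1.032419
t=1.580000, u=1.032419: f=2.847256 → u ← 1.032419 + 0.54·2.847256 = 2.569938
t=2.120000, u=2.569938: f=5.574133 → u ← 2.569938 + 0.54·5.574133 = 5.579969
t=2.660000, u=5.579969: f=9.741909 → u ← 5.579969 + 0.54·9.741909 = 10.840600
u(3.2) ≈ 10.8406

10.8406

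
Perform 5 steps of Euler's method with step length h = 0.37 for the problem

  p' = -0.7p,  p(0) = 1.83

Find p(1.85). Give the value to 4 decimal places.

0.4088

Euler: p_{n+1} = p_n + h·f(s_n, p_n).
s=0.000000, p=1.830000: f=-1.281000 → p ← 1.830000 + 0.37·(-1.281000) = 1.356030
s=0.370000, p=1.356030: f=-0.949221 → p ← 1.356030 + 0.37·(-0.949221) = 1.004818
s=0.740000, p=1.004818: f=-0.703373 → p ← 1.004818 + 0.37·(-0.703373) = 0.744570
s=1.110000, p=0.744570: f=-0.521199 → p ← 0.744570 + 0.37·(-0.521199) = 0.551727
s=1.480000, p=0.551727: f=-0.386209 → p ← 0.551727 + 0.37·(-0.386209) = 0.408829
p(1.85) ≈ 0.4088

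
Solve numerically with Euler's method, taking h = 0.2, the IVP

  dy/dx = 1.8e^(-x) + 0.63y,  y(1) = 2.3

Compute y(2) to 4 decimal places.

Euler: y_{n+1} = y_n + h·f(x_n, y_n).
x=1.000000, y=2.300000: f=2.111183 → y ← 2.300000 + 0.2·2.111183 = 2.722237
x=1.200000, y=2.722237: f=2.257159 → y ← 2.722237 + 0.2·2.257159 = 3.173668
x=1.400000, y=3.173668: f=2.443286 → y ← 3.173668 + 0.2·2.443286 = 3.662325
x=1.600000, y=3.662325: f=2.670679 → y ← 3.662325 + 0.2·2.670679 = 4.196461
x=1.800000, y=4.196461: f=2.941309 → y ← 4.196461 + 0.2·2.941309 = 4.784723
y(2) ≈ 4.7847

4.7847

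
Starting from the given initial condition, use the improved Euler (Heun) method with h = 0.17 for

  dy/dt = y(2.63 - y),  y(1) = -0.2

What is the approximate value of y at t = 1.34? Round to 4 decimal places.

-0.5304

Heun: k1 = f(t_n, y_n); k2 = f(t_n + h, y_n + h·k1); y_{n+1} = y_n + (h/2)·(k1 + k2).
t=1.000000, y=-0.200000:
  k1 = f(1.000000, -0.200000) = -0.566000
  k2 = f(1.170000, -0.296220) = -0.866805
  y ← -0.200000 + (0.17/2)·(-0.566000 + (-0.866805)) = -0.321788
t=1.170000, y=-0.321788:
  k1 = f(1.170000, -0.321788) = -0.949851
  k2 = f(1.340000, -0.483263) = -1.504525
  y ← -0.321788 + (0.17/2)·(-0.949851 + (-1.504525)) = -0.530410
y(1.34) ≈ -0.5304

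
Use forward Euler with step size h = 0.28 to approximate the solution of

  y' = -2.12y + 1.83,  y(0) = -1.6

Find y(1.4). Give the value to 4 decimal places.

Euler: y_{n+1} = y_n + h·f(x_n, y_n).
x=0.000000, y=-1.600000: f=5.222000 → y ← -1.600000 + 0.28·5.222000 = -0.137840
x=0.280000, y=-0.137840: f=2.122221 → y ← -0.137840 + 0.28·2.122221 = 0.456382
x=0.560000, y=0.456382: f=0.862471 → y ← 0.456382 + 0.28·0.862471 = 0.697874
x=0.840000, y=0.697874: f=0.350508 → y ← 0.697874 + 0.28·0.350508 = 0.796016
x=1.120000, y=0.796016: f=0.142446 → y ← 0.796016 + 0.28·0.142446 = 0.835901
y(1.4) ≈ 0.8359

0.8359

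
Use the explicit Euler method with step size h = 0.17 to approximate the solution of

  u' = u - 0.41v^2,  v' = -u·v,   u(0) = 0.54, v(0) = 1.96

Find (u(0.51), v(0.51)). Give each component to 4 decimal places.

0.0456, 1.6117

Euler on (u,v): u_{n+1} = u_n + h·u', v_{n+1} = v_n + h·v'.
0.000000: (0.540000, 1.960000); f=(-1.035056, -1.058400) → (0.364040, 1.780072)
0.170000: (0.364040, 1.780072); f=(-0.935109, -0.648018) → (0.205072, 1.669909)
0.340000: (0.205072, 1.669909); f=(-0.938252, -0.342452) → (0.045569, 1.611692)
(u(0.51), v(0.51)) ≈ (0.0456, 1.6117)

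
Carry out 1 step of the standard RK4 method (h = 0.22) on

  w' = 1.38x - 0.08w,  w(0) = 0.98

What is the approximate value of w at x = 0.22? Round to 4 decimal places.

RK4: k1 = f(x_n, w_n); k2 = f(x_n + h/2, w_n + (h/2)·k1); k3 = f(x_n + h/2, w_n + (h/2)·k2); k4 = f(x_n + h, w_n + h·k3); w_{n+1} = w_n + (h/6)·(k1 + 2k2 + 2k3 + k4).
x=0.000000, w=0.980000:
  k1 = f(0.000000, 0.980000) = -0.078400
  k2 = f(0.110000, 0.971376) = 0.074090
  k3 = f(0.110000, 0.988150) = 0.072748
  k4 = f(0.220000, 0.996005) = 0.223920
  w ← 0.980000 + (0.22/6)·(k1 + 2k2 + 2k3 + k4) = 0.996104
w(0.22) ≈ 0.9961

0.9961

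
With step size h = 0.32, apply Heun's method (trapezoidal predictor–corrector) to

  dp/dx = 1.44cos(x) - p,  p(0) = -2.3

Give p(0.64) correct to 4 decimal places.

-0.6217

Heun: k1 = f(x_n, p_n); k2 = f(x_n + h, p_n + h·k1); p_{n+1} = p_n + (h/2)·(k1 + k2).
x=0.000000, p=-2.300000:
  k1 = f(0.000000, -2.300000) = 3.740000
  k2 = f(0.320000, -1.103200) = 2.470099
  p ← -2.300000 + (0.32/2)·(3.740000 + 2.470099) = -1.306384
x=0.320000, p=-1.306384:
  k1 = f(0.320000, -1.306384) = 2.673283
  k2 = f(0.640000, -0.450934) = 1.605951
  p ← -1.306384 + (0.32/2)·(2.673283 + 1.605951) = -0.621707
p(0.64) ≈ -0.6217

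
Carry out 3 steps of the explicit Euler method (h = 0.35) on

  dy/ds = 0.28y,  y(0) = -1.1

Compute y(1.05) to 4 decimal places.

Euler: y_{n+1} = y_n + h·f(s_n, y_n).
s=0.000000, y=-1.100000: f=-0.308000 → y ← -1.100000 + 0.35·(-0.308000) = -1.207800
s=0.350000, y=-1.207800: f=-0.338184 → y ← -1.207800 + 0.35·(-0.338184) = -1.326164
s=0.700000, y=-1.326164: f=-0.371326 → y ← -1.326164 + 0.35·(-0.371326) = -1.456129
y(1.05) ≈ -1.4561

-1.4561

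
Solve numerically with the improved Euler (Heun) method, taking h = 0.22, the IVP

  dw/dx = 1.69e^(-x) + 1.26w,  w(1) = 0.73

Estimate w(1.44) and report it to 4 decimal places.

1.5648

Heun: k1 = f(x_n, w_n); k2 = f(x_n + h, w_n + h·k1); w_{n+1} = w_n + (h/2)·(k1 + k2).
x=1.000000, w=0.730000:
  k1 = f(1.000000, 0.730000) = 1.541516
  k2 = f(1.220000, 1.069134) = 1.846047
  w ← 0.730000 + (0.22/2)·(1.541516 + 1.846047) = 1.102632
x=1.220000, w=1.102632:
  k1 = f(1.220000, 1.102632) = 1.888255
  k2 = f(1.440000, 1.518048) = 2.313149
  w ← 1.102632 + (0.22/2)·(1.888255 + 2.313149) = 1.564786
w(1.44) ≈ 1.5648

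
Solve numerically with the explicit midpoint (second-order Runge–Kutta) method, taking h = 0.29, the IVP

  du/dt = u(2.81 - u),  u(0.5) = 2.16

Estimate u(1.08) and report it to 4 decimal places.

Midpoint: k1 = f(t_n, u_n); k2 = f(t_n + h/2, u_n + (h/2)·k1); u_{n+1} = u_n + h·k2.
t=0.500000, u=2.160000:
  k1 = f(0.500000, 2.160000) = 1.404000
  k2 = f(0.645000, 2.363580) = 1.055149
  u ← 2.160000 + 0.29·1.055149 = 2.465993
t=0.790000, u=2.465993:
  k1 = f(0.790000, 2.465993) = 0.848318
  k2 = f(0.935000, 2.588999) = 0.572170
  u ← 2.465993 + 0.29·0.572170 = 2.631923
u(1.08) ≈ 2.6319

2.6319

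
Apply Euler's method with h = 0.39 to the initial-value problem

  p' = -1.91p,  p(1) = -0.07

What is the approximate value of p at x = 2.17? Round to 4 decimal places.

-0.0012

Euler: p_{n+1} = p_n + h·f(x_n, p_n).
x=1.000000, p=-0.070000: f=0.133700 → p ← -0.070000 + 0.39·0.133700 = -0.017857
x=1.390000, p=-0.017857: f=0.034107 → p ← -0.017857 + 0.39·0.034107 = -0.004555
x=1.780000, p=-0.004555: f=0.008701 → p ← -0.004555 + 0.39·0.008701 = -0.001162
p(2.17) ≈ -0.0012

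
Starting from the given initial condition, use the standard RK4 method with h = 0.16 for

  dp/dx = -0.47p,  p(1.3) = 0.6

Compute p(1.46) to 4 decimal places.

RK4: k1 = f(x_n, p_n); k2 = f(x_n + h/2, p_n + (h/2)·k1); k3 = f(x_n + h/2, p_n + (h/2)·k2); k4 = f(x_n + h, p_n + h·k3); p_{n+1} = p_n + (h/6)·(k1 + 2k2 + 2k3 + k4).
x=1.300000, p=0.600000:
  k1 = f(1.300000, 0.600000) = -0.282000
  k2 = f(1.380000, 0.577440) = -0.271397
  k3 = f(1.380000, 0.578288) = -0.271795
  k4 = f(1.460000, 0.556513) = -0.261561
  p ← 0.600000 + (0.16/6)·(k1 + 2k2 + 2k3 + k4) = 0.556535
p(1.46) ≈ 0.5565

0.5565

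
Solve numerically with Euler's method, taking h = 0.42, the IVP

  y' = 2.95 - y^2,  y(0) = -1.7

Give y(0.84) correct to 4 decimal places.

Euler: y_{n+1} = y_n + h·f(t_n, y_n).
t=0.000000, y=-1.700000: f=0.060000 → y ← -1.700000 + 0.42·0.060000 = -1.674800
t=0.420000, y=-1.674800: f=0.145045 → y ← -1.674800 + 0.42·0.145045 = -1.613881
y(0.84) ≈ -1.6139

-1.6139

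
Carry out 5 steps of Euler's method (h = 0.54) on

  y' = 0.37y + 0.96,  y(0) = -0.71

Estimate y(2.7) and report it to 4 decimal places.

Euler: y_{n+1} = y_n + h·f(t_n, y_n).
t=0.000000, y=-0.710000: f=0.697300 → y ← -0.710000 + 0.54·0.697300 = -0.333458
t=0.540000, y=-0.333458: f=0.836621 → y ← -0.333458 + 0.54·0.836621 = 0.118317
t=1.080000, y=0.118317: f=1.003777 → y ← 0.118317 + 0.54·1.003777 = 0.660357
t=1.620000, y=0.660357: f=1.204332 → y ← 0.660357 + 0.54·1.204332 = 1.310696
t=2.160000, y=1.310696: f=1.444958 → y ← 1.310696 + 0.54·1.444958 = 2.090973
y(2.7) ≈ 2.0910

2.0910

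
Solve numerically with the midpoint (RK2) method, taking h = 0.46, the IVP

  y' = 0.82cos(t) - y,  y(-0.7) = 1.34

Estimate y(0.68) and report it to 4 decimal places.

Midpoint: k1 = f(t_n, y_n); k2 = f(t_n + h/2, y_n + (h/2)·k1); y_{n+1} = y_n + h·k2.
t=-0.700000, y=1.340000:
  k1 = f(-0.700000, 1.340000) = -0.712829
  k2 = f(-0.470000, 1.176049) = -0.444963
  y ← 1.340000 + 0.46·(-0.444963) = 1.135317
t=-0.240000, y=1.135317:
  k1 = f(-0.240000, 1.135317) = -0.338820
  k2 = f(-0.010000, 1.057388) = -0.237429
  y ← 1.135317 + 0.46·(-0.237429) = 1.026099
t=0.220000, y=1.026099:
  k1 = f(0.220000, 1.026099) = -0.225863
  k2 = f(0.450000, 0.974151) = -0.235784
  y ← 1.026099 + 0.46·(-0.235784) = 0.917639
y(0.68) ≈ 0.9176

0.9176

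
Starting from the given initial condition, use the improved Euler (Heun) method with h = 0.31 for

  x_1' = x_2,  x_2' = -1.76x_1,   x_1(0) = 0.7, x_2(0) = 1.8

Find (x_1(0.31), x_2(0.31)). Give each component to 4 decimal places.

1.1988, 1.2659

Heun on (x_1,x_2): k1 = f(t_n, state_n); k2 = f(t_n + h, state_n + h·k1); state_{n+1} = state_n + (h/2)·(k1 + k2).
0.000000: (0.700000, 1.800000)
  k1 = (1.800000, -1.232000)
  predictor → (1.258000, 1.418080)
  k2 = (1.418080, -2.214080)
  → (1.198802, 1.265858)
(x_1(0.31), x_2(0.31)) ≈ (1.1988, 1.2659)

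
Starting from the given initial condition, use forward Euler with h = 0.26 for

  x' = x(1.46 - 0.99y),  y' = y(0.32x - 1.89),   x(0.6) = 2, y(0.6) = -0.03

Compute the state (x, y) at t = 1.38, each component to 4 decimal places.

5.3157, -0.0124

Euler on (x,y): x_{n+1} = x_n + h·x', y_{n+1} = y_n + h·y'.
0.600000: (2.000000, -0.030000); f=(2.979400, 0.037500) → (2.774644, -0.020250)
0.860000: (2.774644, -0.020250); f=(4.106605, 0.020293) → (3.842361, -0.014974)
1.120000: (3.842361, -0.014974); f=(5.666807, 0.009889) → (5.315731, -0.012403)
(x(1.38), y(1.38)) ≈ (5.3157, -0.0124)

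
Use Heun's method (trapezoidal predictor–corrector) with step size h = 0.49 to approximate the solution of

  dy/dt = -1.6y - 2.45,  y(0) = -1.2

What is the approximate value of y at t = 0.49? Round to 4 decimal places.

-1.3579

Heun: k1 = f(t_n, y_n); k2 = f(t_n + h, y_n + h·k1); y_{n+1} = y_n + (h/2)·(k1 + k2).
t=0.000000, y=-1.200000:
  k1 = f(0.000000, -1.200000) = -0.530000
  k2 = f(0.490000, -1.459700) = -0.114480
  y ← -1.200000 + (0.49/2)·(-0.530000 + (-0.114480)) = -1.357898
y(0.49) ≈ -1.3579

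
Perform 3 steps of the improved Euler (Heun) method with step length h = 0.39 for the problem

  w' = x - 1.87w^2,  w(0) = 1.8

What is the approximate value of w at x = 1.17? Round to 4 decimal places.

Heun: k1 = f(x_n, w_n); k2 = f(x_n + h, w_n + h·k1); w_{n+1} = w_n + (h/2)·(k1 + k2).
x=0.000000, w=1.800000:
  k1 = f(0.000000, 1.800000) = -6.058800
  k2 = f(0.390000, -0.562932) = -0.202589
  w ← 1.800000 + (0.39/2)·(-6.058800 + (-0.202589)) = 0.579029
x=0.390000, w=0.579029:
  k1 = f(0.390000, 0.579029) = -0.236964
  k2 = f(0.780000, 0.486613) = 0.337198
  w ← 0.579029 + (0.39/2)·(-0.236964 + 0.337198) = 0.598575
x=0.780000, w=0.598575:
  k1 = f(0.780000, 0.598575) = 0.109994
  k2 = f(1.170000, 0.641473) = 0.400519
  w ← 0.598575 + (0.39/2)·(0.109994 + 0.400519) = 0.698125
w(1.17) ≈ 0.6981

0.6981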